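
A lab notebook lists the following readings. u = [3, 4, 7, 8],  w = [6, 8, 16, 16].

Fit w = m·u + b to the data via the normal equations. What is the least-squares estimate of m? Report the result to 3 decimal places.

MᵀM·[m, b]ᵀ = Mᵀw reads: 138·m + 22·b = 290;  22·m + 4·b = 46.
(Σu·u = 138, Σu = 22, Σ1 = 4, Σu·w = 290, Σw = 46.)
Eliminating b: 4·(row 1) − 22·(row 2) gives 68·m = 4·290 − 22·46 = 148, so m = 37/17.
Then b = (46 − 22·(37/17))/4 = -8/17.

m = 2.176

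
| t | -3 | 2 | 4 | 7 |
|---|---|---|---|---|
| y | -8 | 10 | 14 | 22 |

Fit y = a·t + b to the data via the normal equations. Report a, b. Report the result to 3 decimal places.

Sums needed: Σt·t = 78, Σt = 10, Σ1 = 4.
And Σt·y = 254, Σy = 38.
So MᵀM·[a, b]ᵀ = Mᵀy: [[78, 10]; [10, 4]]·[a, b]ᵀ = [254, 38]ᵀ.
det = 78·4 − 10² = 212.
a = (254·4 − 10·38)/212 = 3; b = (78·38 − 10·254)/212 = 2.

a = 3.000, b = 2.000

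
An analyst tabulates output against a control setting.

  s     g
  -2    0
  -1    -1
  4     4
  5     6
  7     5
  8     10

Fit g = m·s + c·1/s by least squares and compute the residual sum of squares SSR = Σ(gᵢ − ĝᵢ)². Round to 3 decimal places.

Entries of XᵀX: Σs·s = 159, Σs·1/s = 6, Σ1/s·1/s = 108861/78400.
For Xᵀg: Σs·g = 162, Σ1/s·g = 723/140.
Eliminating c: (108861/78400)·(row 1) − 6·(row 2) gives (14486499/78400)·m = (108861/78400)·162 − 6·(723/140) = 7603101/39200, so m = 1689578/1609611.
Then c = ((723/140) − 6·(1689578/1609611))/(108861/78400) = -1314320/1609611.
Residuals: 907332/536537, -24203/31561, 2904/536537, 490880/536537, -1197077/536537, 914592/536537; SSR = 6528882/536537.

SSR = 12.169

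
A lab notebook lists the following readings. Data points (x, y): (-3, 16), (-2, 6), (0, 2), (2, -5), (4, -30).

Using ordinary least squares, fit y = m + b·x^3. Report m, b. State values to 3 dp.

m = 1.530, b = -0.504

The normal equations are: 5·m + 37·b = -11;  37·m + 4953·b = -2440.
Δ = 5·4953 − 37² = 23396.
m = ((-11)·4953 − 37·(-2440))/23396 = 35797/23396; b = (5·(-2440) − 37·(-11))/23396 = -11793/23396.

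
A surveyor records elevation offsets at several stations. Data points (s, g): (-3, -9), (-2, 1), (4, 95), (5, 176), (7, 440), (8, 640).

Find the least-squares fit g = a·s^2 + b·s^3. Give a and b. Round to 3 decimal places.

Compute the Gram sums: Σs^2·s^2 = 7475, Σs^2·s^3 = 53449, Σs^3·s^3 = 400307.
Right-hand side: Σs^2·g = 68363, Σs^3·g = 506915.
Δ = 7475·400307 − 53449² = 135499224.
a = (68363·400307 − 53449·506915)/135499224 = 19434829/9678516; b = (7475·506915 − 53449·68363)/135499224 = 9661117/9678516.

a = 2.008, b = 0.998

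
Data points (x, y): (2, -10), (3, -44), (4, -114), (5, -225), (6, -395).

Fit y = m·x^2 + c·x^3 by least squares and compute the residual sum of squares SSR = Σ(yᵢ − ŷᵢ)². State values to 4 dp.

SSR = 9.6103

Normal-equation sums: Σx^2·x^2 = 2274, Σx^2·x^3 = 12200, Σx^3·x^3 = 67170.
And Σx^2·y = -22105, Σx^3·y = -122009.
So AᵀA·[m, c]ᵀ = Aᵀy: [[2274, 12200]; [12200, 67170]]·[m, c]ᵀ = [-22105, -122009]ᵀ.
det = 2274·67170 − 12200² = 3904580.
m = ((-22105)·67170 − 12200·(-122009))/3904580 = 371695/390458; c = (2274·(-122009) − 12200·(-22105))/3904580 = -3883733/1952290.
Residuals: 2056532/976145, 1116878/976145, -1868874/976145, -26050/195229, 413339/976145; SSR = 9381029/976145.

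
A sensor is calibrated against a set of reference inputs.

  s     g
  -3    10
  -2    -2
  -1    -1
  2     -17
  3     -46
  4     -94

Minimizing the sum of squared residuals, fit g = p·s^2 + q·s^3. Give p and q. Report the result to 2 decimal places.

p = -1.98, q = -0.99

From the data, Σs^2·s^2 = 451, Σs^2·s^3 = 1023, Σs^3·s^3 = 5683.
For Mᵀg: Σs^2·g = -1905, Σs^3·g = -7647.
MᵀM·[p, q]ᵀ = Mᵀg becomes [[451, 1023]; [1023, 5683]]·[p, q]ᵀ = [-1905, -7647]ᵀ.
Eliminating q: 5683·(row 1) − 1023·(row 2) gives 1516504·p = 5683·(-1905) − 1023·(-7647) = -3003234, so p = -1501617/758252.
Then q = ((-7647) − 1023·(-1501617/758252))/5683 = -68181/68932.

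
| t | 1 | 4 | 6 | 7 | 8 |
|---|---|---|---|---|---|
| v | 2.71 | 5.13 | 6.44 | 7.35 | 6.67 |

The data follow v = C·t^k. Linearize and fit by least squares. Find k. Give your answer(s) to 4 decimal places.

k = 0.4707

Linearized form: ln v = k·ln t + ln C. From the 5 transformed points,
Σln t = 7.2034, Σ(ln t)² = 13.2429, Σln v = 8.3869, Σln t·ln v = 13.4314.
Equations: 13.2429·k + 7.2034·ln C = 13.4314;  7.2034·k + 5·ln C = 8.3869.
Slope k = (n·Σln t·ln v − Σln t·Σln v)/(n·Σ(ln t)² − (Σln t)²) = (5·13.4314 − 7.2034·8.3869)/14.3252 = 0.47070; ln C = (Σln v − k·Σln t)/n = 0.99925.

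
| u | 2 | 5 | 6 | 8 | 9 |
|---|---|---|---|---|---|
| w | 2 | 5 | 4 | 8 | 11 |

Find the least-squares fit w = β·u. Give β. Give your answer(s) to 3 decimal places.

β = 1.029

Forming AᵀA = [[210]] and Aᵀw = [216]ᵀ gives AᵀA·[β]ᵀ = Aᵀw.
β = 216/210 = 1.02857.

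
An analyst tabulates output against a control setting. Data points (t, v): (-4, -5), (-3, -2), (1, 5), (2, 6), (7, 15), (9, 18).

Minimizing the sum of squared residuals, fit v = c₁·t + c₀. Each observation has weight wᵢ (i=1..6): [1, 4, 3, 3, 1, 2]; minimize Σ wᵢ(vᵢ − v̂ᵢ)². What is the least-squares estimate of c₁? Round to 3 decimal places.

c₁ = 1.698

From the data, Σwᵢ·t·t = 278, Σwᵢ·t = 18, Σwᵢ·1 = 14.
Moment sums: Σwᵢ·t·v = 524, Σwᵢ·v = 71.
Normal equations: [[278, 18]; [18, 14]]·[c₁, c₀]ᵀ = [524, 71]ᵀ.
Eliminating c₀: 14·(row 1) − 18·(row 2) gives 3568·c₁ = 14·524 − 18·71 = 6058, so c₁ = 3029/1784.
Then c₀ = (71 − 18·(3029/1784))/14 = 5153/1784.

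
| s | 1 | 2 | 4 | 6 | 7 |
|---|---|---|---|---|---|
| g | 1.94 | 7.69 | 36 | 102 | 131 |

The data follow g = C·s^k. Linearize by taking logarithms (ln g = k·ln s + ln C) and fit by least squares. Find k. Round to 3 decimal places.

k = 2.200

Linearized form: ln g = k·ln s + ln C. From the 5 transformed points,
XᵀX = [[9.3992, 5.8171]; [5.8171, 5]], rhs = [24.1553, 15.7863]ᵀ  (here Σln s = 5.8171, Σ(ln s)² = 9.3992, Σln g = 15.7863, Σln s·ln g = 24.1553).
Solving (det = 13.1574): k = 2.19997, ln C = 0.59776.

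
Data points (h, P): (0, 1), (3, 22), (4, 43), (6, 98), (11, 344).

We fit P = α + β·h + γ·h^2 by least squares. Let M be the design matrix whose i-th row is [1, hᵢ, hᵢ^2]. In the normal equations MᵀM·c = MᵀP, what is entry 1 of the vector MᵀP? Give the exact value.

508

Entry 1 ↔ basis 1, so (MᵀP)_{1} = Σᵢ Pᵢ = (1)·(1) + (1)·(22) + (1)·(43) + (1)·(98) + (1)·(344) = 508.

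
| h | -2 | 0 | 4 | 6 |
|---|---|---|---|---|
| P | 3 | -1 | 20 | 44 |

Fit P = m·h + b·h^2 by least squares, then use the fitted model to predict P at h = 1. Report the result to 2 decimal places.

P̂ = 1.75

Entries of XᵀX: Σh·h = 56, Σh·h^2 = 272, Σh^2·h^2 = 1568.
Moment sums: Σh·P = 338, Σh^2·P = 1916.
XᵀX·[m, b]ᵀ = XᵀP becomes [[56, 272]; [272, 1568]]·[m, b]ᵀ = [338, 1916]ᵀ.
Δ = 56·1568 − 272² = 13824.
m = (338·1568 − 272·1916)/13824 = 23/36; b = (56·1916 − 272·338)/13824 = 10/9.
At h = 1: P̂ = (23/36)·(1) + (10/9)·(1) = 7/4.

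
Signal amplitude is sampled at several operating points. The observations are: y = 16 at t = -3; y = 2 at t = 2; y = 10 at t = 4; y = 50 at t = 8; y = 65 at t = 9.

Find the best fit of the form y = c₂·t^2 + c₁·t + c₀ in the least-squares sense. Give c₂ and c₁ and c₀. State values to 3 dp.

From the data, Σt^2·t^2 = 11010, Σt^2·t = 1286, Σt^2 = 174, Σt·t = 174, Σt = 20, Σ1 = 5.
Moment sums: Σt^2·y = 8777, Σt·y = 981, Σy = 143.
Solving the 3×3 system (Gaussian elimination) gives c₂ = 144933/147064, c₁ = -269801/147064, c₀ = 120783/73532.

c₂ = 0.986, c₁ = -1.835, c₀ = 1.643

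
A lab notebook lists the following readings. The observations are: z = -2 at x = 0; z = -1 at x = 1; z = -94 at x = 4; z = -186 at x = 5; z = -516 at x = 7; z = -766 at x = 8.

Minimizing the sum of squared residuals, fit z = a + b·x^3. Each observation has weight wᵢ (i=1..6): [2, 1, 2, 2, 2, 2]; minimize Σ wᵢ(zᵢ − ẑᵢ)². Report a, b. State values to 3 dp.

a = 0.033, b = -1.498

With design matrix A, AᵀWA = [[11, 2089]; [2089, 799029]] and AᵀWz = [-3129, -1196893]ᵀ.
Eliminating b: 799029·(row 1) − 2089·(row 2) gives 4425398·a = 799029·(-3129) − 2089·(-1196893) = 147736, so a = 73868/2212699.
Then b = ((-1196893) − 2089·(73868/2212699))/799029 = -3314671/2212699.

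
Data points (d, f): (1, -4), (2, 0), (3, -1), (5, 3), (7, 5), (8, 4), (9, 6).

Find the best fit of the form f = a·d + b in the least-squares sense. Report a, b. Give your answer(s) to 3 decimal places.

a = 1.103, b = -3.660

Forming XᵀX = [[233, 35]; [35, 7]] and Xᵀf = [129, 13]ᵀ gives XᵀX·[a, b]ᵀ = Xᵀf.
Δ = 233·7 − 35² = 406.
a = (129·7 − 35·13)/406 = 32/29; b = (233·13 − 35·129)/406 = -743/203.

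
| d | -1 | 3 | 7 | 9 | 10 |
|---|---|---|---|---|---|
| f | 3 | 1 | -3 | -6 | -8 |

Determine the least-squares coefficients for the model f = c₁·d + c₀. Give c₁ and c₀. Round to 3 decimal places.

Normal-equation sums: Σd·d = 240, Σd = 28, Σ1 = 5.
Moment sums: Σd·f = -155, Σf = -13.
AᵀA·[c₁, c₀]ᵀ = Aᵀf becomes [[240, 28]; [28, 5]]·[c₁, c₀]ᵀ = [-155, -13]ᵀ.
Δ = 240·5 − 28² = 416.
c₁ = ((-155)·5 − 28·(-13))/416 = -411/416; c₀ = (240·(-13) − 28·(-155))/416 = 305/104.

c₁ = -0.988, c₀ = 2.933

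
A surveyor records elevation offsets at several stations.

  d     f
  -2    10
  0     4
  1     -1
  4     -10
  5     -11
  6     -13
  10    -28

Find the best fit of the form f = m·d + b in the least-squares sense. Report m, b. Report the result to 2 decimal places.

m = -3.07, b = 3.52

The normal system MᵀM·[m, b]ᵀ = Mᵀf is [[182, 24]; [24, 7]]·[m, b]ᵀ = [-474, -49]ᵀ.
Determinant 182·7 − 24² = 698.
m = ((-474)·7 − 24·(-49))/698 = -1071/349; b = (182·(-49) − 24·(-474))/698 = 1229/349.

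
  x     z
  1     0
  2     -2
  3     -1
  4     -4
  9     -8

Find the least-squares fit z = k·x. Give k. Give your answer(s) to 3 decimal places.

Normal-equation sums: Σx·x = 111.
Moment sums: Σx·z = -95.
Hence k = -95 / 111 ≈ -0.855856.

k = -0.856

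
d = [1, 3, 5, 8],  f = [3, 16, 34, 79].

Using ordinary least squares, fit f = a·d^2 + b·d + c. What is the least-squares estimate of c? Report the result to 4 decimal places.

c = 0.3484

With design matrix A, AᵀA = [[4803, 665, 99]; [665, 99, 17]; [99, 17, 4]] and Aᵀf = [6053, 853, 132]ᵀ.
Row-reducing yields a = 6409/6556, b = 13045/6556, c = 571/1639.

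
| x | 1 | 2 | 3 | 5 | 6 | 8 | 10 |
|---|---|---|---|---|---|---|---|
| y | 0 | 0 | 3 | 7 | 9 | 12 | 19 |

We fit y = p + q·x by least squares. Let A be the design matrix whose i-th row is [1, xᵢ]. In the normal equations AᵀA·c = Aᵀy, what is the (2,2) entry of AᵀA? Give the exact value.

Row 2 ↔ basis x, column 2 ↔ basis x, so (AᵀA)_{2,2} = Σᵢ (x)·(x) = (1)·(1) + (2)·(2) + (3)·(3) + (5)·(5) + (6)·(6) + (8)·(8) + (10)·(10) = 239.

239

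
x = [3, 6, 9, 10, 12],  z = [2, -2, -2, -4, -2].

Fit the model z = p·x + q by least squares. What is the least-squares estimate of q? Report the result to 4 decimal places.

q = 2.2400

AᵀA·[p, q]ᵀ = Aᵀz reads: 370·p + 40·q = -88;  40·p + 5·q = -8.
Δ = 370·5 − 40² = 250.
p = ((-88)·5 − 40·(-8))/250 = -12/25; q = (370·(-8) − 40·(-88))/250 = 56/25.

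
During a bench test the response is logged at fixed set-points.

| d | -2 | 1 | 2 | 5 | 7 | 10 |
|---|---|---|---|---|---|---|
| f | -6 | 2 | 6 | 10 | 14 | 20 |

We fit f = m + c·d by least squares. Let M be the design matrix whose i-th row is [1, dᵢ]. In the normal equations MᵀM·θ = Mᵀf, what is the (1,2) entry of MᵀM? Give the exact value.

23

Row 1 ↔ basis 1, column 2 ↔ basis d, so (MᵀM)_{1,2} = Σᵢ d = (1)·(-2) + (1)·(1) + (1)·(2) + (1)·(5) + (1)·(7) + (1)·(10) = 23.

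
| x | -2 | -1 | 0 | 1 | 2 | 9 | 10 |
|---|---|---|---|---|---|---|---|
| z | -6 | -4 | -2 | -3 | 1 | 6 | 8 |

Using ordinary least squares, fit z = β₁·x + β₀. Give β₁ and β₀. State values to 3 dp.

β₁ = 1.069, β₀ = -2.901

Sums needed: Σx·x = 191, Σx = 19, Σ1 = 7.
For Mᵀz: Σx·z = 149, Σz = 0.
So MᵀM·[β₁, β₀]ᵀ = Mᵀz: [[191, 19]; [19, 7]]·[β₁, β₀]ᵀ = [149, 0]ᵀ.
det = 191·7 − 19² = 976.
β₁ = (149·7 − 19·0)/976 = 1043/976; β₀ = (191·0 − 19·149)/976 = -2831/976.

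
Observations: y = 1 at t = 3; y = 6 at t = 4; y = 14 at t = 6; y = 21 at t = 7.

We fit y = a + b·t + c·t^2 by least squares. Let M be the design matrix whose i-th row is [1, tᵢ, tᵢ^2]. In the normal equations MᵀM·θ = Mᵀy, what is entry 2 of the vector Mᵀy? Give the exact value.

258

Entry 2 ↔ basis t, so (Mᵀy)_{2} = Σᵢ (t)·yᵢ = (3)·(1) + (4)·(6) + (6)·(14) + (7)·(21) = 258.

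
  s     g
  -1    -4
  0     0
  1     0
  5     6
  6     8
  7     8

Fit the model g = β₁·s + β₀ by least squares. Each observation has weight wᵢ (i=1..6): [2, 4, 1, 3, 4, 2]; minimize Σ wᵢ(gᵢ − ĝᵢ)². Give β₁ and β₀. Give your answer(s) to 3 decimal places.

Forming AᵀWA = [[320, 52]; [52, 16]] and AᵀWg = [402, 58]ᵀ gives AᵀWA·[β₁, β₀]ᵀ = AᵀWg.
Δ = 320·16 − 52² = 2416.
β₁ = (402·16 − 52·58)/2416 = 427/302; β₀ = (320·58 − 52·402)/2416 = -293/302.

β₁ = 1.414, β₀ = -0.970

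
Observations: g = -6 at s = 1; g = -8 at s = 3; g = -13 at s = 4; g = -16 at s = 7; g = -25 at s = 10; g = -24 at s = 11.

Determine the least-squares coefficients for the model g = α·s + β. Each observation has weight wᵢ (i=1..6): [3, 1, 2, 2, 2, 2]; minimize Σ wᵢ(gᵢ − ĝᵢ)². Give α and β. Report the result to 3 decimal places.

The normal equations are: 584·α + 70·β = -1398;  70·α + 12·β = -182.
(Σwᵢ·s·s = 584, Σwᵢ·s = 70, Σwᵢ·1 = 12, Σwᵢ·s·g = -1398, Σwᵢ·g = -182.)
Δ = 584·12 − 70² = 2108.
α = ((-1398)·12 − 70·(-182))/2108 = -1009/527; β = (584·(-182) − 70·(-1398))/2108 = -2107/527.

α = -1.915, β = -3.998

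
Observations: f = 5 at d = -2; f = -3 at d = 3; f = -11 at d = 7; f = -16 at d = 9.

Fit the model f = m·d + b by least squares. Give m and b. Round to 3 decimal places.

m = -1.890, b = 1.784

The normal equations are: 143·m + 17·b = -240;  17·m + 4·b = -25.
(Σd·d = 143, Σd = 17, Σ1 = 4, Σd·f = -240, Σf = -25.)
Δ = 143·4 − 17² = 283.
m = ((-240)·4 − 17·(-25))/283 = -535/283; b = (143·(-25) − 17·(-240))/283 = 505/283.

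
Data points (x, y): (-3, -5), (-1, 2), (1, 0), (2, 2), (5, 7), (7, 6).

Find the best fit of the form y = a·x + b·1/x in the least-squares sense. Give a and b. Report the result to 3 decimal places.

a = 1.170, b = -1.692

Forming AᵀA = [[89, 6]; [6, 106789/44100]] and Aᵀy = [94, 307/105]ᵀ gives AᵀA·[a, b]ᵀ = Aᵀy.
Eliminating b: (106789/44100)·(row 1) − 6·(row 2) gives (7916621/44100)·a = (106789/44100)·94 − 6·(307/105) = 4632263/22050, so a = 9264526/7916621.
Then b = ((307/105) − 6·(9264526/7916621))/(106789/44100) = -13396740/7916621.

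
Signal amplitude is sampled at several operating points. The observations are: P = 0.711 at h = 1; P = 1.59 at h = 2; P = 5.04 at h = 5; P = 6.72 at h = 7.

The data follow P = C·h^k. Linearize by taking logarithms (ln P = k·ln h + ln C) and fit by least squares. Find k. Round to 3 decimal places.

Linearized form: ln P = k·ln h + ln C. From the 4 transformed points,
XᵀX = [[6.8573, 4.2485]; [4.2485, 4]], rhs = [6.6317, 3.6451]ᵀ  (here Σln h = 4.2485, Σ(ln h)² = 6.8573, Σln P = 3.6451, Σln h·ln P = 6.6317).
Solving (det = 9.3795): k = 1.17707, ln C = -0.33891.

k = 1.177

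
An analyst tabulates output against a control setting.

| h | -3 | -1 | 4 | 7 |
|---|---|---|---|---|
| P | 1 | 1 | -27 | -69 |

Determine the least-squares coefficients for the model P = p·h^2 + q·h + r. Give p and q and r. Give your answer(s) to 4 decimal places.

Forming AᵀA = [[2739, 379, 75]; [379, 75, 7]; [75, 7, 4]] and AᵀP = [-3803, -595, -94]ᵀ gives AᵀA·[p, q, r]ᵀ = AᵀP.
Row-reducing yields p = -4277/4450, q = -13643/4450, r = -253/2225.

p = -0.9611, q = -3.0658, r = -0.1137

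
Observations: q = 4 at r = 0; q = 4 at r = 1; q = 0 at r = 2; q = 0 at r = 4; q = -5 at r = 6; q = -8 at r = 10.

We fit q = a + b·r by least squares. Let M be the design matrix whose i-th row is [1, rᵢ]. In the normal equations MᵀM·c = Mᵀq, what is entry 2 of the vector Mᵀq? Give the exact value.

-106

Entry 2 ↔ basis r, so (Mᵀq)_{2} = Σᵢ (r)·qᵢ = (0)·(4) + (1)·(4) + (2)·(0) + (4)·(0) + (6)·(-5) + (10)·(-8) = -106.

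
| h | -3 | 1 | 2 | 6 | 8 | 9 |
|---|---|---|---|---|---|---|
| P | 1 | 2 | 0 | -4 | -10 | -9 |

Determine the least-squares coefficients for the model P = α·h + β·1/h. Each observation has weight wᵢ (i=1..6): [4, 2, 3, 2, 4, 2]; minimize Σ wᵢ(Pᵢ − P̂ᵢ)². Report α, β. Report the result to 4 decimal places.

α = -1.1229, β = 4.0223

Sums needed: Σwᵢ·h·h = 540, Σwᵢ·h·1/h = 17, Σwᵢ·1/h·1/h = 4325/1296.
Moment sums: Σwᵢ·h·P = -538, Σwᵢ·1/h·P = -17/3.
det = 540·(4325/1296) − 17² = 18157/12.
α = ((-538)·(4325/1296) − 17·(-17/3))/(18157/12) = -1101001/980478; β = (540·(-17/3) − 17·(-538))/(18157/12) = 73032/18157.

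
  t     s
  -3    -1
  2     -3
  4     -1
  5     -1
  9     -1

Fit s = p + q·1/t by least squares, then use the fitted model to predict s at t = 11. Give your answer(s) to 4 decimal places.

Compute the Gram sums: Σ1 = 5, Σ1/t = 131/180, Σ1/t·1/t = 15421/32400.
For Mᵀs: Σs = -7, Σ1/t·s = -311/180.
Eliminating q: (15421/32400)·(row 1) − (131/180)·(row 2) gives (7493/4050)·p = (15421/32400)·(-7) − (131/180)·(-311/180) = -11201/5400, so p = -33603/29972.
Then q = ((-311/180) − (131/180)·(-33603/29972))/(15421/32400) = -14355/7493.
At t = 11: ŝ = (-33603/29972)·(1) + (-14355/7493)·(1/11) = -38823/29972.

ŝ = -1.2953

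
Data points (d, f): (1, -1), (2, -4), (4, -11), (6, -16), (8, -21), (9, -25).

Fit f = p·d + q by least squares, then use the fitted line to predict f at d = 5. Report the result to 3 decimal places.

f̂ = -13.000

Compute the Gram sums: Σd·d = 202, Σd = 30, Σ1 = 6.
Moment sums: Σd·f = -542, Σf = -78.
MᵀM·[p, q]ᵀ = Mᵀf becomes [[202, 30]; [30, 6]]·[p, q]ᵀ = [-542, -78]ᵀ.
det = 202·6 − 30² = 312.
p = ((-542)·6 − 30·(-78))/312 = -38/13; q = (202·(-78) − 30·(-542))/312 = 21/13.
At d = 5: f̂ = (-38/13)·(5) + (21/13)·(1) = -13.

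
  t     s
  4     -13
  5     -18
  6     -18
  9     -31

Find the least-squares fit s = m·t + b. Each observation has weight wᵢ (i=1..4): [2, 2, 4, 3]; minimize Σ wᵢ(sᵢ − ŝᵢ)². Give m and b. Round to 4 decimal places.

The normal system AᵀWA·[m, b]ᵀ = AᵀWs is [[469, 69]; [69, 11]]·[m, b]ᵀ = [-1553, -227]ᵀ.
det = 469·11 − 69² = 398.
m = ((-1553)·11 − 69·(-227))/398 = -710/199; b = (469·(-227) − 69·(-1553))/398 = 347/199.

m = -3.5678, b = 1.7437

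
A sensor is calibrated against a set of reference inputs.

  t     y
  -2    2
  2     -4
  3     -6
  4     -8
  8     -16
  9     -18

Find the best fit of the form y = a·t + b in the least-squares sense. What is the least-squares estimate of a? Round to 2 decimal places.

Forming MᵀM = [[178, 24]; [24, 6]] and Mᵀy = [-352, -50]ᵀ gives MᵀM·[a, b]ᵀ = Mᵀy.
Determinant 178·6 − 24² = 492.
a = ((-352)·6 − 24·(-50))/492 = -76/41; b = (178·(-50) − 24·(-352))/492 = -113/123.

a = -1.85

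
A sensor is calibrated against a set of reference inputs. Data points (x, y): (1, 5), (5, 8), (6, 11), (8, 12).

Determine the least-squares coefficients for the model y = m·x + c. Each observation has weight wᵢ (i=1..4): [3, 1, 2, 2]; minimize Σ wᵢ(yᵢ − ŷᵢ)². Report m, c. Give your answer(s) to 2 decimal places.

m = 1.04, c = 3.95

The normal equations are: 228·m + 36·c = 379;  36·m + 8·c = 69.
Eliminating c: 8·(row 1) − 36·(row 2) gives 528·m = 8·379 − 36·69 = 548, so m = 137/132.
Then c = (69 − 36·(137/132))/8 = 87/22.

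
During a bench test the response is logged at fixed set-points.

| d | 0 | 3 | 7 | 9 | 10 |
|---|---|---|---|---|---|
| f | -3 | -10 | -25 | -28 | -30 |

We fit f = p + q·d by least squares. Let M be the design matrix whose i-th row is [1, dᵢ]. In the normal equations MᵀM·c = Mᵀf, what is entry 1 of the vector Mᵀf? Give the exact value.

Entry 1 ↔ basis 1, so (Mᵀf)_{1} = Σᵢ fᵢ = (1)·(-3) + (1)·(-10) + (1)·(-25) + (1)·(-28) + (1)·(-30) = -96.

-96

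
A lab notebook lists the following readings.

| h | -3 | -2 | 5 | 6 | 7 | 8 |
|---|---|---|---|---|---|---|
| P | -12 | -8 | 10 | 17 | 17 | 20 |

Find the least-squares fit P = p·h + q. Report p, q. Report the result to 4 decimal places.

The normal equations are: 187·p + 21·q = 483;  21·p + 6·q = 44.
(Σh·h = 187, Σh = 21, Σ1 = 6, Σh·P = 483, ΣP = 44.)
Δ = 187·6 − 21² = 681.
p = (483·6 − 21·44)/681 = 658/227; q = (187·44 − 21·483)/681 = -1915/681.

p = 2.8987, q = -2.8120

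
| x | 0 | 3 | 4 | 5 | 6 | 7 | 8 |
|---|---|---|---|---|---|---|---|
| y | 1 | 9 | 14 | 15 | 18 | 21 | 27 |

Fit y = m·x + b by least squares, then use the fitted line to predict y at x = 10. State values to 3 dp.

ŷ = 31.309

Forming MᵀM = [[199, 33]; [33, 7]] and Mᵀy = [629, 105]ᵀ gives MᵀM·[m, b]ᵀ = Mᵀy.
Δ = 199·7 − 33² = 304.
m = (629·7 − 33·105)/304 = 469/152; b = (199·105 − 33·629)/304 = 69/152.
At x = 10: ŷ = (469/152)·(10) + (69/152)·(1) = 4759/152.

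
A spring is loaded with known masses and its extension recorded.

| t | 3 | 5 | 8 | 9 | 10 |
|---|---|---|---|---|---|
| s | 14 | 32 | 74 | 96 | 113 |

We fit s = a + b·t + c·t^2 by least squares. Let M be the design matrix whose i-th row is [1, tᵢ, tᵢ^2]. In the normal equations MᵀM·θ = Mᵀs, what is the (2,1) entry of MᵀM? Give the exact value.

Row 2 ↔ basis t, column 1 ↔ basis 1, so (MᵀM)_{2,1} = Σᵢ t = (3)·(1) + (5)·(1) + (8)·(1) + (9)·(1) + (10)·(1) = 35.

35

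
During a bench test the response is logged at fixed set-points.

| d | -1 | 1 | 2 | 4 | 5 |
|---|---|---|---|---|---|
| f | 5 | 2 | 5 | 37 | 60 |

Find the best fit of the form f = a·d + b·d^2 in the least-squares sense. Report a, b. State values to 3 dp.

The normal system MᵀM·[a, b]ᵀ = Mᵀf is [[47, 197]; [197, 899]]·[a, b]ᵀ = [455, 2119]ᵀ.
Determinant 47·899 − 197² = 3444.
a = (455·899 − 197·2119)/3444 = -4199/1722; b = (47·2119 − 197·455)/3444 = 4979/1722.

a = -2.438, b = 2.891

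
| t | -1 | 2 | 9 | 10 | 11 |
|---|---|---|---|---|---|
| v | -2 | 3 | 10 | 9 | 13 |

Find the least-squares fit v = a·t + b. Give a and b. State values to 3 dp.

a = 1.101, b = -0.226

Entries of AᵀA: Σt·t = 307, Σt = 31, Σ1 = 5.
For Aᵀv: Σt·v = 331, Σv = 33.
So AᵀA·[a, b]ᵀ = Aᵀv: [[307, 31]; [31, 5]]·[a, b]ᵀ = [331, 33]ᵀ.
det = 307·5 − 31² = 574.
a = (331·5 − 31·33)/574 = 316/287; b = (307·33 − 31·331)/574 = -65/287.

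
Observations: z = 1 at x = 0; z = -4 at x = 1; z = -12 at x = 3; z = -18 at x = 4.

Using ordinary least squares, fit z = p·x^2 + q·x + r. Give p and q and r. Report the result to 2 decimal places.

From the data, Σx^2·x^2 = 338, Σx^2·x = 92, Σx^2 = 26, Σx·x = 26, Σx = 8, Σ1 = 4.
And Σx^2·z = -400, Σx·z = -112, Σz = -33.
Solving the 3×3 system (Gaussian elimination) gives p = -1/6, q = -59/15, r = 7/10.

p = -0.17, q = -3.93, r = 0.70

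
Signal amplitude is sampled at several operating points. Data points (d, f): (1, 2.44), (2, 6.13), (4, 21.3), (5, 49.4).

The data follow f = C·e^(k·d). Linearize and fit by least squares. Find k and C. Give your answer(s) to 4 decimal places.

Let Y = ln f. Fitting Y = k·d + ln C by least squares:
Σd = 12.0000, Σ(d)² = 46.0000, Σln f = 9.6639, Σd·ln f = 36.2530.
Equations: 46.0000·k + 12.0000·ln C = 36.2530;  12.0000·k + 4·ln C = 9.6639.
Δ = 46.0000·4 − (12.0000)² = 40.0000; k = (36.2530·4 − 12.0000·9.6639)/40.0000 = 0.72614, ln C = (46.0000·9.6639 − 12.0000·36.2530)/40.0000 = 0.23754, so C = exp(0.23754) = 1.26812.

k = 0.7261, C = 1.2681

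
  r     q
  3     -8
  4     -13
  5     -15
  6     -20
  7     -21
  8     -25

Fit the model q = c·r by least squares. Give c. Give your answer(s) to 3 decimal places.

Entries of MᵀM: Σr·r = 199.
For Mᵀq: Σr·q = -618.
Normal equations: [[199]]·[c]ᵀ = [-618]ᵀ.
Hence c = -618 / 199 ≈ -3.10553.

c = -3.106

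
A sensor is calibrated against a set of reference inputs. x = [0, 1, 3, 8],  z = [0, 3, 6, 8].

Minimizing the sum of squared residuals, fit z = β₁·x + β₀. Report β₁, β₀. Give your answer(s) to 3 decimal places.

β₁ = 0.895, β₀ = 1.566

Normal-equation sums: Σx·x = 74, Σx = 12, Σ1 = 4.
Moment sums: Σx·z = 85, Σz = 17.
So AᵀA·[β₁, β₀]ᵀ = Aᵀz: [[74, 12]; [12, 4]]·[β₁, β₀]ᵀ = [85, 17]ᵀ.
Eliminating β₀: 4·(row 1) − 12·(row 2) gives 152·β₁ = 4·85 − 12·17 = 136, so β₁ = 17/19.
Then β₀ = (17 − 12·(17/19))/4 = 119/76.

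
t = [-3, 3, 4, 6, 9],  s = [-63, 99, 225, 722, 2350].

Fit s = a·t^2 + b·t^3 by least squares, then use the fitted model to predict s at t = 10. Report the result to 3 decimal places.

ŝ = 3200.984

Sums needed: Σt^2·t^2 = 8275, Σt^2·t^3 = 67849, Σt^3·t^3 = 583651.
For Xᵀs: Σt^2·s = 220266, Σt^3·s = 1887876.
det = 8275·583651 − 67849² = 226225224.
a = (220266·583651 − 67849·1887876)/226225224 = 25998469/12568068; b = (8275·1887876 − 67849·220266)/226225224 = 37630337/12568068.
At t = 10: ŝ = (25998469/12568068)·(100) + (37630337/12568068)·(1000) = 3352515325/1047339.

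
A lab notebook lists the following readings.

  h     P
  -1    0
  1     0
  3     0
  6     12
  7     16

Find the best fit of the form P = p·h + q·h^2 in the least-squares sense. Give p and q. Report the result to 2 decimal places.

With design matrix M, MᵀM = [[96, 586]; [586, 3780]] and MᵀP = [184, 1216]ᵀ.
Determinant 96·3780 − 586² = 19484.
p = (184·3780 − 586·1216)/19484 = -4264/4871; q = (96·1216 − 586·184)/19484 = 2228/4871.

p = -0.88, q = 0.46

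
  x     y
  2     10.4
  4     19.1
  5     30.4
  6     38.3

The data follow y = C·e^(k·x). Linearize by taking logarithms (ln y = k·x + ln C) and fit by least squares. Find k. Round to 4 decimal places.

Let Y = ln y. Fitting Y = k·x + ln C by least squares:
Over the data: Σx = 17.0000, Σ(x)² = 81.0000, Σln y = 12.3514, Σx·ln y = 55.4273.
Normal system: [[81.0000, 17.0000]; [17.0000, 4]]·[k, ln C]ᵀ = [55.4273, 12.3514]ᵀ.
Δ = 81.0000·4 − (17.0000)² = 35.0000; k = (55.4273·4 − 17.0000·12.3514)/35.0000 = 0.33530, ln C = (81.0000·12.3514 − 17.0000·55.4273)/35.0000 = 1.66282.

k = 0.3353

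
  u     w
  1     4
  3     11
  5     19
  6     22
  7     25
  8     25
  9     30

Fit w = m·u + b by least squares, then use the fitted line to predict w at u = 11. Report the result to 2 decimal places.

ŵ = 36.64

The normal equations are: 265·m + 39·b = 909;  39·m + 7·b = 136.
(Σu·u = 265, Σu = 39, Σ1 = 7, Σu·w = 909, Σw = 136.)
Determinant 265·7 − 39² = 334.
m = (909·7 − 39·136)/334 = 1059/334; b = (265·136 − 39·909)/334 = 589/334.
At u = 11: ŵ = (1059/334)·(11) + (589/334)·(1) = 6119/167.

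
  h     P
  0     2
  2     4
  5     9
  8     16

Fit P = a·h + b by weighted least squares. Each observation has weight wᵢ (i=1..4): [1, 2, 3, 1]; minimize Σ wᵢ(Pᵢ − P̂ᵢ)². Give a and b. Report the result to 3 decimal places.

Compute the Gram sums: Σwᵢ·h·h = 147, Σwᵢ·h = 27, Σwᵢ·1 = 7.
And Σwᵢ·h·P = 279, Σwᵢ·P = 53.
Δ = 147·7 − 27² = 300.
a = (279·7 − 27·53)/300 = 87/50; b = (147·53 − 27·279)/300 = 43/50.

a = 1.740, b = 0.860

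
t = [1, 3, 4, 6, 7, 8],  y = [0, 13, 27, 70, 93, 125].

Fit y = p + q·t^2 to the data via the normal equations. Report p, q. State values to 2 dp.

p = -3.72, q = 2.00

Normal-equation sums: Σ1 = 6, Σt^2 = 175, Σt^2·t^2 = 8131.
Moment sums: Σy = 328, Σt^2·y = 15626.
Δ = 6·8131 − 175² = 18161.
p = (328·8131 − 175·15626)/18161 = -67582/18161; q = (6·15626 − 175·328)/18161 = 36356/18161.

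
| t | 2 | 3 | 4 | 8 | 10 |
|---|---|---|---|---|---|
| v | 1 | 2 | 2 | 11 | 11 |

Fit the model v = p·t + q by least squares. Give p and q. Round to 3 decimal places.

p = 1.445, q = -2.403

Sums needed: Σt·t = 193, Σt = 27, Σ1 = 5.
For Aᵀv: Σt·v = 214, Σv = 27.
AᵀA·[p, q]ᵀ = Aᵀv becomes [[193, 27]; [27, 5]]·[p, q]ᵀ = [214, 27]ᵀ.
Eliminating q: 5·(row 1) − 27·(row 2) gives 236·p = 5·214 − 27·27 = 341, so p = 341/236.
Then q = (27 − 27·(341/236))/5 = -567/236.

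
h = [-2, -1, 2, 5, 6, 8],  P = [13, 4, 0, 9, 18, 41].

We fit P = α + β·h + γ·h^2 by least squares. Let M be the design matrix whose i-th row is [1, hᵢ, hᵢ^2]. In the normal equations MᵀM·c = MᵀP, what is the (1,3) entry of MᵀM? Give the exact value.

134

Row 1 ↔ basis 1, column 3 ↔ basis h^2, so (MᵀM)_{1,3} = Σᵢ h^2 = (1)·(4) + (1)·(1) + (1)·(4) + (1)·(25) + (1)·(36) + (1)·(64) = 134.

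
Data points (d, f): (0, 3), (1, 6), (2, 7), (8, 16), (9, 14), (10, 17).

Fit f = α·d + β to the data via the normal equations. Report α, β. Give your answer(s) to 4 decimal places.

The normal equations are: 250·α + 30·β = 444;  30·α + 6·β = 63.
Δ = 250·6 − 30² = 600.
α = (444·6 − 30·63)/600 = 129/100; β = (250·63 − 30·444)/600 = 81/20.

α = 1.2900, β = 4.0500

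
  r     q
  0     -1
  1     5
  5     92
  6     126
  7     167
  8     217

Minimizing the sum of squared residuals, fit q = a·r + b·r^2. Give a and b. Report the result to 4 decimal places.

a = 3.1871, b = 2.9810

Normal-equation sums: Σr·r = 175, Σr·r^2 = 1197, Σr^2·r^2 = 8419.
For Aᵀq: Σr·q = 4126, Σr^2·q = 28912.
So AᵀA·[a, b]ᵀ = Aᵀq: [[175, 1197]; [1197, 8419]]·[a, b]ᵀ = [4126, 28912]ᵀ.
Δ = 175·8419 − 1197² = 40516.
a = (4126·8419 − 1197·28912)/40516 = 64565/20258; b = (175·28912 − 1197·4126)/40516 = 8627/2894.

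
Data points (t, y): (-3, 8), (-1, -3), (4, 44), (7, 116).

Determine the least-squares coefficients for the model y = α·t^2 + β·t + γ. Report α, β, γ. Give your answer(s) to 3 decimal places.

XᵀX·[α, β, γ]ᵀ = Xᵀy reads: 2739·α + 379·β + 75·γ = 6457;  379·α + 75·β + 7·γ = 967;  75·α + 7·β + 4·γ = 165.
Inverting the 3×3 Gram matrix, [α, β, γ]ᵀ = [17203/8900, 28277/8900, -1229/2225]ᵀ.

α = 1.933, β = 3.177, γ = -0.552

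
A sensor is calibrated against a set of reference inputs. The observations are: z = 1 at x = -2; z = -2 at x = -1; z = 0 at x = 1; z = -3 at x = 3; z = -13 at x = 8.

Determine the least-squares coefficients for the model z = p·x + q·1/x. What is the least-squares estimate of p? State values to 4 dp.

p = -1.6155

Setting ∂/∂p … = 0 gives: 79·p + 5·q = -113;  5·p + (1369/576)·q = -9/8.
det = 79·(1369/576) − 5² = 93751/576.
p = ((-113)·(1369/576) − 5·(-9/8))/(93751/576) = -151457/93751; q = (79·(-9/8) − 5·(-113))/(93751/576) = 274248/93751.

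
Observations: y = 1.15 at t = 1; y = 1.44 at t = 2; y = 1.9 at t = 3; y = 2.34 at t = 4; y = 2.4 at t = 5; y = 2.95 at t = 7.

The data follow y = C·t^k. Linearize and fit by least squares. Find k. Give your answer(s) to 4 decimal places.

Linearized form: ln y = k·ln t + ln C. From the 6 transformed points,
Σln t = 6.7334, Σ(ln t)² = 9.9861, Σln y = 3.9537, Σln t·ln y = 5.6506.
Equations: 9.9861·k + 6.7334·ln C = 5.6506;  6.7334·k + 6·ln C = 3.9537.
Δ = 9.9861·6 − (6.7334)² = 14.5777; k = (5.6506·6 − 6.7334·3.9537)/14.5777 = 0.49951, ln C = (9.9861·3.9537 − 6.7334·5.6506)/14.5777 = 0.09838.

k = 0.4995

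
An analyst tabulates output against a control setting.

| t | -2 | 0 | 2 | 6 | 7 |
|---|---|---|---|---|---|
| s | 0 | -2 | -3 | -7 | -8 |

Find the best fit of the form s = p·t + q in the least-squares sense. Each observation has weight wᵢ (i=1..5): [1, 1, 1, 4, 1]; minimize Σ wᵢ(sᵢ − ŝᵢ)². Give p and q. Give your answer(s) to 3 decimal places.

Setting ∂/∂p … = 0 gives: 201·p + 31·q = -230;  31·p + 8·q = -41.
(Σwᵢ·t·t = 201, Σwᵢ·t = 31, Σwᵢ·1 = 8, Σwᵢ·t·s = -230, Σwᵢ·s = -41.)
Determinant 201·8 − 31² = 647.
p = ((-230)·8 − 31·(-41))/647 = -569/647; q = (201·(-41) − 31·(-230))/647 = -1111/647.

p = -0.879, q = -1.717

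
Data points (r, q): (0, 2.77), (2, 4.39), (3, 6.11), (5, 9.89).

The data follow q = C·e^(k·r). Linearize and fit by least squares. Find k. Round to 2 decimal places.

With ln qᵢ as the transformed response and rᵢ as the regressor:
Σr = 10.0000, Σ(r)² = 38.0000, Σln q = 6.5996, Σr·ln q = 19.8461.
Normal system: [[38.0000, 10.0000]; [10.0000, 4]]·[k, ln C]ᵀ = [19.8461, 6.5996]ᵀ.
Δ = 38.0000·4 − (10.0000)² = 52.0000; k = (19.8461·4 − 10.0000·6.5996)/52.0000 = 0.25746, ln C = (38.0000·6.5996 − 10.0000·19.8461)/52.0000 = 1.00625.

k = 0.26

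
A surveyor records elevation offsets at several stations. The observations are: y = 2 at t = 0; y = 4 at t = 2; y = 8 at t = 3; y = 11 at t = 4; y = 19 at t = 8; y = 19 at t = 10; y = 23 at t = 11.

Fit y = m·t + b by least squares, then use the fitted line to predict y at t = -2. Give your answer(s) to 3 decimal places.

The normal system MᵀM·[m, b]ᵀ = Mᵀy is [[314, 38]; [38, 7]]·[m, b]ᵀ = [671, 86]ᵀ.
Determinant 314·7 − 38² = 754.
m = (671·7 − 38·86)/754 = 1429/754; b = (314·86 − 38·671)/754 = 753/377.
At t = -2: ŷ = (1429/754)·(-2) + (753/377)·(1) = -52/29.

ŷ = -1.793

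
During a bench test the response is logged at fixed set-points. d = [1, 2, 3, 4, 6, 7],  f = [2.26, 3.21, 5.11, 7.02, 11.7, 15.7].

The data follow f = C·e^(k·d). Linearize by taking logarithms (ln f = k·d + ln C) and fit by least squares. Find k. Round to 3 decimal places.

Linearized form: ln f = k·d + ln C. From the 6 transformed points,
Σd = 23.0000, Σ(d)² = 115.0000, Σln f = 10.7748, Σd·ln f = 49.8697.
Normal system: [[115.0000, 23.0000]; [23.0000, 6]]·[k, ln C]ᵀ = [49.8697, 10.7748]ᵀ.
Solving (det = 161.0000): k = 0.31923, ln C = 0.57207.

k = 0.319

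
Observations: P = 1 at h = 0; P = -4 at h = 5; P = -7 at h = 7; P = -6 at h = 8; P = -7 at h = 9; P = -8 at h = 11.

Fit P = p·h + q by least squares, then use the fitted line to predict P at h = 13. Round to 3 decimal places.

Sums needed: Σh·h = 340, Σh = 40, Σ1 = 6.
For MᵀP: Σh·P = -268, ΣP = -31.
Normal equations: [[340, 40]; [40, 6]]·[p, q]ᵀ = [-268, -31]ᵀ.
Determinant 340·6 − 40² = 440.
p = ((-268)·6 − 40·(-31))/440 = -46/55; q = (340·(-31) − 40·(-268))/440 = 9/22.
At h = 13: P̂ = (-46/55)·(13) + (9/22)·(1) = -1151/110.

P̂ = -10.464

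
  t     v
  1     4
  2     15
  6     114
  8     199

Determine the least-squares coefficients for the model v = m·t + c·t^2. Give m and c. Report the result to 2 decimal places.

m = 1.47, c = 2.92

Sums needed: Σt·t = 105, Σt·t^2 = 737, Σt^2·t^2 = 5409.
For Aᵀv: Σt·v = 2310, Σt^2·v = 16904.
Determinant 105·5409 − 737² = 24776.
m = (2310·5409 − 737·16904)/24776 = 18271/12388; c = (105·16904 − 737·2310)/24776 = 36225/12388.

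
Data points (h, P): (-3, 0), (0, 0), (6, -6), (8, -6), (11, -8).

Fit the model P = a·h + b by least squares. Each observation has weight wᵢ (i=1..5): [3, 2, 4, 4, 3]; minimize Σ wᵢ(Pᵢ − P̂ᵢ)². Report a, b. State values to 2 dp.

a = -0.62, b = -1.42

The normal equations are: 790·a + 80·b = -600;  80·a + 16·b = -72.
(Σwᵢ·h·h = 790, Σwᵢ·h = 80, Σwᵢ·1 = 16, Σwᵢ·h·P = -600, Σwᵢ·P = -72.)
Determinant 790·16 − 80² = 6240.
a = ((-600)·16 − 80·(-72))/6240 = -8/13; b = (790·(-72) − 80·(-600))/6240 = -37/26.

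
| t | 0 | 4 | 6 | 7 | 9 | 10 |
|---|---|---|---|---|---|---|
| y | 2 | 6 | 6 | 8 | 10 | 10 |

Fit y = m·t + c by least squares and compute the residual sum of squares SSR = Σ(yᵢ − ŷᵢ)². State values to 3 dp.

SSR = 1.818

Compute the Gram sums: Σt·t = 282, Σt = 36, Σ1 = 6.
Moment sums: Σt·y = 306, Σy = 42.
Normal equations: [[282, 36]; [36, 6]]·[m, c]ᵀ = [306, 42]ᵀ.
Determinant 282·6 − 36² = 396.
m = (306·6 − 36·42)/396 = 9/11; c = (282·42 − 36·306)/396 = 23/11.
Residuals: -1/11, 7/11, -1, 2/11, 6/11, -3/11; SSR = 20/11.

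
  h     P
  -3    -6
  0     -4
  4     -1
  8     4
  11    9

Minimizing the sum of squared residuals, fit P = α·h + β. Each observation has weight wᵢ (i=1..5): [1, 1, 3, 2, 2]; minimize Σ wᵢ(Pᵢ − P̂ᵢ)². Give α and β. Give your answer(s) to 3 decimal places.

Setting ∂/∂α … = 0 gives: 427·α + 47·β = 268;  47·α + 9·β = 13.
(Σwᵢ·h·h = 427, Σwᵢ·h = 47, Σwᵢ·1 = 9, Σwᵢ·h·P = 268, Σwᵢ·P = 13.)
Determinant 427·9 − 47² = 1634.
α = (268·9 − 47·13)/1634 = 1801/1634; β = (427·13 − 47·268)/1634 = -7045/1634.

α = 1.102, β = -4.312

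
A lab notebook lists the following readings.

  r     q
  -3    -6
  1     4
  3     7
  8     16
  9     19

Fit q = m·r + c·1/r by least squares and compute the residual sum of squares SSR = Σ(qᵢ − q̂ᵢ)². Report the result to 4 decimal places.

With design matrix A, AᵀA = [[164, 5]; [5, 6481/5184]] and Aᵀq = [342, 112/9]ᵀ.
Eliminating c: (6481/5184)·(row 1) − 5·(row 2) gives (233321/1296)·m = (6481/5184)·342 − 5·(112/9) = 11691/32, so m = 946971/466642.
Then c = ((112/9) − 5·(946971/466642))/(6481/5184) = 428832/233321.
Residuals: 326949/466642, 61933/466642, 139693/466642, -108352/233321, 248163/466642; SSR = 255861/233321.

SSR = 1.0966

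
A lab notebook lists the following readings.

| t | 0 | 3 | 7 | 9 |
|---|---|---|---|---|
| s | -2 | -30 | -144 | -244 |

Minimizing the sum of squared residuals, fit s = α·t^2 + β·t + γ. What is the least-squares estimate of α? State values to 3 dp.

Compute the Gram sums: Σt^2·t^2 = 9043, Σt^2·t = 1099, Σt^2 = 139, Σt·t = 139, Σt = 19, Σ1 = 4.
Moment sums: Σt^2·s = -27090, Σt·s = -3294, Σs = -420.
Normal equations: [[9043, 1099, 139]; [1099, 139, 19]; [139, 19, 4]]·[α, β, γ]ᵀ = [-27090, -3294, -420]ᵀ.
Inverting the 3×3 Gram matrix, [α, β, γ]ᵀ = [-67/22, 1091/1430, -1998/715]ᵀ.

α = -3.045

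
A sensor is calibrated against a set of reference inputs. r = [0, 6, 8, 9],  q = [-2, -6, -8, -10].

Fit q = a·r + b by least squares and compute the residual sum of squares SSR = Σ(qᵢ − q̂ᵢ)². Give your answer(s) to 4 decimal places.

SSR = 1.3538

From the data, Σr·r = 181, Σr = 23, Σ1 = 4.
Right-hand side: Σr·q = -190, Σq = -26.
Determinant 181·4 − 23² = 195.
a = ((-190)·4 − 23·(-26))/195 = -54/65; b = (181·(-26) − 23·(-190))/195 = -112/65.
Residuals: -18/65, 46/65, 24/65, -4/5; SSR = 88/65.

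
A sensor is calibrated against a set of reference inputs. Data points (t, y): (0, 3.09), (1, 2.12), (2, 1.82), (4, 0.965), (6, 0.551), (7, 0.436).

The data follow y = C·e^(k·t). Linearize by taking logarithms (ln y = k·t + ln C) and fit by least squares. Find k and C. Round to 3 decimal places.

k = -0.279, C = 3.001

Let Y = ln y. Fitting Y = k·t + ln C by least squares:
Over the data: Σt = 20.0000, Σ(t)² = 106.0000, Σln y = 1.0167, Σt·ln y = -7.5803.
Normal system: [[106.0000, 20.0000]; [20.0000, 6]]·[k, ln C]ᵀ = [-7.5803, 1.0167]ᵀ.
Solving (det = 236.0000): k = -0.27888, ln C = 1.09904, so C = exp(1.09904) = 3.00128.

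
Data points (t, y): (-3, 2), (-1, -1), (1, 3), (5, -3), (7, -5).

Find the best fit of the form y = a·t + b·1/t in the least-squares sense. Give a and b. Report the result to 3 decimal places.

a = -0.771, b = 2.705

Forming MᵀM = [[85, 5]; [5, 23941/11025]] and Mᵀy = [-52, 212/105]ᵀ gives MᵀM·[a, b]ᵀ = Mᵀy.
det = 85·(23941/11025) − 5² = 351872/2205.
a = ((-52)·(23941/11025) − 5·(212/105))/(351872/2205) = -169529/219920; b = (85·(212/105) − 5·(-52))/(351872/2205) = 118965/43984.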